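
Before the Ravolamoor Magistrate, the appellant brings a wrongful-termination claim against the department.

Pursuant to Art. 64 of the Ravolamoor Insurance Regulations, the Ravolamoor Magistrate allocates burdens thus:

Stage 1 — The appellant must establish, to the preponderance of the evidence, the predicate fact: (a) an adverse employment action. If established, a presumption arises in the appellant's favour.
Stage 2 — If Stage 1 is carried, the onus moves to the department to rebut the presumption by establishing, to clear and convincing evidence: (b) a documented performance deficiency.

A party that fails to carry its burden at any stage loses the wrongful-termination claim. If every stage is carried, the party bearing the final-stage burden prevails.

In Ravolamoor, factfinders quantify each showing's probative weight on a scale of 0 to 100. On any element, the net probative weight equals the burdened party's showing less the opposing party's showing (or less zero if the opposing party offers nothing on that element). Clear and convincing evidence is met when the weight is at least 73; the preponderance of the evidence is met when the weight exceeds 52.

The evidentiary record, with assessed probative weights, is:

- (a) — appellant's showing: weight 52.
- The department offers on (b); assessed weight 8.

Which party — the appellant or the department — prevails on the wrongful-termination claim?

At Stage 1 the appellant must meet the preponderance of the evidence (weight exceeds 52): on (a) the weight is 52, which does not exceed 52, so (a) does not meet the standard.
  The appellant does not carry Stage 1.
The department prevails.

department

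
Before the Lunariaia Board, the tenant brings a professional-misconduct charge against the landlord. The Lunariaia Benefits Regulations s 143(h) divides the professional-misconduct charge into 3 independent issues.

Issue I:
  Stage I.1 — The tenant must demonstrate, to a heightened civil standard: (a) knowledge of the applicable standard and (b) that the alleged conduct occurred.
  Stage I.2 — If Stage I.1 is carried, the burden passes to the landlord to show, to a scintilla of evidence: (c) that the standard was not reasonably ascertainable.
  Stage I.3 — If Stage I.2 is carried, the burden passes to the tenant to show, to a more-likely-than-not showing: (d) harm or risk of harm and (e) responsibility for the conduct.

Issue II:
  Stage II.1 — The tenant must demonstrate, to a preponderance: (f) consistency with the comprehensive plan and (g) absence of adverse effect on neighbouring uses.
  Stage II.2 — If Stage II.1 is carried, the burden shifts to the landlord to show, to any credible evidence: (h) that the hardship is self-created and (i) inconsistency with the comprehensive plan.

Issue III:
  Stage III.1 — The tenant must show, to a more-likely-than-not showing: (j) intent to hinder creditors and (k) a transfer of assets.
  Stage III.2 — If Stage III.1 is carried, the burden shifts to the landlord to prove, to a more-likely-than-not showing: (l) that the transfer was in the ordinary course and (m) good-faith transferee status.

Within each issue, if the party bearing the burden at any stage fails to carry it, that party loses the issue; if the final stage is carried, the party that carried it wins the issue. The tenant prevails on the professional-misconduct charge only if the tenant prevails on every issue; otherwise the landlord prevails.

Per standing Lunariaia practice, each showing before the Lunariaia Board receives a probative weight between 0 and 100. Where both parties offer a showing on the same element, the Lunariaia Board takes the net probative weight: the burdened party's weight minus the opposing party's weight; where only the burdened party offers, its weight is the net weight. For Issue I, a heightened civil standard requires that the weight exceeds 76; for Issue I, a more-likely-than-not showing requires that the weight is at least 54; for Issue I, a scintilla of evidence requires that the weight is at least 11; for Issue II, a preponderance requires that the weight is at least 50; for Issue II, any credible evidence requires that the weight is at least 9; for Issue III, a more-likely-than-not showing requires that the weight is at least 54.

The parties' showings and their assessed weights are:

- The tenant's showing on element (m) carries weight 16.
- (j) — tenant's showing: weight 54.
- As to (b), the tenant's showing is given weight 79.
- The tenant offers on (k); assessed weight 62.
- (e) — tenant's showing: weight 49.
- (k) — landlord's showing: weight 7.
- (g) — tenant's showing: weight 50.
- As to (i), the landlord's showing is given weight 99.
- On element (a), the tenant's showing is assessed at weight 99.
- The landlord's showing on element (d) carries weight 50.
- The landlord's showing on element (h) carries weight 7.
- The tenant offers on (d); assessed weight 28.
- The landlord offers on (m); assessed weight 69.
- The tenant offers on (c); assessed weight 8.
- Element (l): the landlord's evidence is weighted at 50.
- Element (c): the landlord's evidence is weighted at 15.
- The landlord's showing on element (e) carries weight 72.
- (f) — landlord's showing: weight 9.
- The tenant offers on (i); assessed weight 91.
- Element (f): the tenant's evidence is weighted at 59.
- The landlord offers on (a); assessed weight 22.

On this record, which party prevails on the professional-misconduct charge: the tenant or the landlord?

tenant

— Issue I —
Stage I.1 — burden on tenant; standard: a heightened civil standard (weight exceeds 76).
    (a): 99 − 22 = 77 > 76 [met]
    (b): 79 > 76 [met]
  All elements met. The burden passes to the landlord.
Stage I.2 — burden on landlord; standard: a scintilla of evidence (weight is at least 11).
    (c): 15 − 8 = 7 < 11 [not met]
  The landlord does not carry Stage I.2.
The analysis ends at Stage I.2; the tenant prevails on this issue.
— Issue II —
Stage II.1 (tenant, a preponderance, weight is at least 50): (f) net 59−9=50 ≥ 50 — meets; (g) 50 ≥ 50 — meets.
  Stage II.1 carried; the burden shifts to the landlord.
Stage II.2 (landlord, any credible evidence, weight is at least 9): (h) 7 < 9 — fails; (i) net 99−91=8 < 9 — fails.
  Not every element is met, so the landlord fails to carry Stage II.2.
The analysis ends at Stage II.2; the tenant prevails on this issue.
— Issue III —
Stage III.1 — burden on tenant; standard: a more-likely-than-not showing (weight is at least 54).
    (j): 54 ≥ 54 [met]
    (k): 62 − 7 = 55 ≥ 54 [met]
  The tenant carries Stage III.1; the landlord now bears the burden.
Stage III.2 — burden on landlord; standard: a more-likely-than-not showing (weight is at least 54).
    (l): 50 < 54 [not met]
    (m): 69 − 16 = 53 < 54 [not met]
  Stage III.2 not carried; the landlord fails its burden.
So the tenant prevails on this issue.
Per-issue: Issue I → tenant; Issue II → tenant; Issue III → tenant. The tenant must prevail on every issue; overall, the tenant prevails.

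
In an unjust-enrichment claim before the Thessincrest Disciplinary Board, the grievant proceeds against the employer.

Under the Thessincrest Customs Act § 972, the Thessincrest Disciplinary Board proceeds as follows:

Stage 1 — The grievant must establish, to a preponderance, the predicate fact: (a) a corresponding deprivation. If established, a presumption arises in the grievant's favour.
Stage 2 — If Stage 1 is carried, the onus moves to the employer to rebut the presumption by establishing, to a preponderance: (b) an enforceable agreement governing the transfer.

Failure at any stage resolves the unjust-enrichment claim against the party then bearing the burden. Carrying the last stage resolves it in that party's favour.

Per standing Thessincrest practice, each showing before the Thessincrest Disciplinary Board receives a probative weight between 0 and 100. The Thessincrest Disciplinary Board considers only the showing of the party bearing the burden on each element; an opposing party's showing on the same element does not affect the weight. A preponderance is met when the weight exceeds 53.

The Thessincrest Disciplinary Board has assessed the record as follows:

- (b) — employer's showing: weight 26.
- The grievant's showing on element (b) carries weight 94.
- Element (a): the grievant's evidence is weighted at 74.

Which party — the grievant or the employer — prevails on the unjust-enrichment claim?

Stage 1 — burden on grievant; standard: a preponderance (weight exceeds 53).
    (a): 74 > 53 [met]
  The grievant carries Stage 1; the employer now bears the burden.
Stage 2 — burden on employer; standard: a preponderance (weight exceeds 53).
    (b): 26 (grievant's 94 disregarded) ≤ 53 [not met]
  The employer does not carry Stage 2.
So the grievant prevails.

grievant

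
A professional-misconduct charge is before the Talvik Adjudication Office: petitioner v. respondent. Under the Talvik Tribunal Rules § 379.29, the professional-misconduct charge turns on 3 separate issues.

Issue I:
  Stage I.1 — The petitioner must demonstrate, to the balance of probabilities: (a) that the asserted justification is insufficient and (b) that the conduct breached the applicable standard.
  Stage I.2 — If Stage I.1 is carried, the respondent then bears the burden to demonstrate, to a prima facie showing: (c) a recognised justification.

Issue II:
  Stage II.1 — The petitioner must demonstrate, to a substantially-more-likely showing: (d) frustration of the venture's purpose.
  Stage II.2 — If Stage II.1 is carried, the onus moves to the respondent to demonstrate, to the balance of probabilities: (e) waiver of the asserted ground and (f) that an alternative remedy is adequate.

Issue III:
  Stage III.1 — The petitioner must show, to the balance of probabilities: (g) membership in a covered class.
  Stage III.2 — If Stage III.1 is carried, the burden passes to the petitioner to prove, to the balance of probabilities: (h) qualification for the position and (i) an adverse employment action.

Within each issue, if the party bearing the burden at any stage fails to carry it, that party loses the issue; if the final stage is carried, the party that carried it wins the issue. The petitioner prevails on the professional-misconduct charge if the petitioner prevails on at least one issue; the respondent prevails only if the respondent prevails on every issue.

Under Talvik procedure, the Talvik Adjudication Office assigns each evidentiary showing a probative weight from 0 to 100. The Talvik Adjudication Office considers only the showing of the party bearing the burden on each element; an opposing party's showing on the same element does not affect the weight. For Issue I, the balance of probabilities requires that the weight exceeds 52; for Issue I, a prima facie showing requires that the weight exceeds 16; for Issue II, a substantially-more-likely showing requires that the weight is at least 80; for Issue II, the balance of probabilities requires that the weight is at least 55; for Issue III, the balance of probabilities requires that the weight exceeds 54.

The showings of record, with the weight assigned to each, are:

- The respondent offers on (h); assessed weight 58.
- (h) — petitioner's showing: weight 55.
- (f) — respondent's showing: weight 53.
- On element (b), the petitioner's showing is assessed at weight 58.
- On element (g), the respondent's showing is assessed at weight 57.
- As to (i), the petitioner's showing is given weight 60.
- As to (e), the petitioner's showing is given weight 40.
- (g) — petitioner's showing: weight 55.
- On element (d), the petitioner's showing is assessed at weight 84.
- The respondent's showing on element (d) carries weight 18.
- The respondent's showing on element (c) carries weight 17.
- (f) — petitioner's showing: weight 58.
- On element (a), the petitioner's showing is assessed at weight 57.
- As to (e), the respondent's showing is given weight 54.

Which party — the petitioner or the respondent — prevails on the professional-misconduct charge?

— Issue I —
At Stage I.1 the petitioner must meet the balance of probabilities (weight exceeds 52): on (a) the weight is 57, > 52, so (a) meets the standard; on (b) the weight is 58, which does exceed 52, so (b) meets the standard.
  Stage I.1 carried; the burden shifts to the respondent.
At Stage I.2 the respondent must meet a prima facie showing (weight exceeds 16): on (c) the weight is 17, > 16, so (c) meets the standard.
  The respondent carries the last stage.
Every stage carried; the respondent prevails on this issue.
— Issue II —
Stage II.1 — burden on petitioner; standard: a substantially-more-likely showing (weight is at least 80).
    (d): 84 (respondent's 18 disregarded) ≥ 80 [met]
  Stage II.1 carried; the burden shifts to the respondent.
Stage II.2 — burden on respondent; standard: the balance of probabilities (weight is at least 55).
    (e): 54 (petitioner's 40 disregarded) < 55 [not met]
    (f): 53 (petitioner's 58 disregarded) < 55 [not met]
  Not every element is met, so the respondent fails to carry Stage II.2.
So the petitioner prevails on this issue.
— Issue III —
Stage III.1 — burden on petitioner; standard: the balance of probabilities (weight exceeds 54).
    (g): 55 (respondent's 57 disregarded) > 54 [met]
  All elements met. The petitioner retains the burden for Stage III.2.
Stage III.2 — burden on petitioner; standard: the balance of probabilities (weight exceeds 54).
    (h): 55 (respondent's 58 disregarded) > 54 [met]
    (i): 60 > 54 [met]
  All elements met at the final stage.
All stages carried — the petitioner prevails on this issue.
Per-issue: Issue I → respondent; Issue II → petitioner; Issue III → petitioner. The petitioner must prevail on at least one issue; overall, the petitioner prevails.

petitioner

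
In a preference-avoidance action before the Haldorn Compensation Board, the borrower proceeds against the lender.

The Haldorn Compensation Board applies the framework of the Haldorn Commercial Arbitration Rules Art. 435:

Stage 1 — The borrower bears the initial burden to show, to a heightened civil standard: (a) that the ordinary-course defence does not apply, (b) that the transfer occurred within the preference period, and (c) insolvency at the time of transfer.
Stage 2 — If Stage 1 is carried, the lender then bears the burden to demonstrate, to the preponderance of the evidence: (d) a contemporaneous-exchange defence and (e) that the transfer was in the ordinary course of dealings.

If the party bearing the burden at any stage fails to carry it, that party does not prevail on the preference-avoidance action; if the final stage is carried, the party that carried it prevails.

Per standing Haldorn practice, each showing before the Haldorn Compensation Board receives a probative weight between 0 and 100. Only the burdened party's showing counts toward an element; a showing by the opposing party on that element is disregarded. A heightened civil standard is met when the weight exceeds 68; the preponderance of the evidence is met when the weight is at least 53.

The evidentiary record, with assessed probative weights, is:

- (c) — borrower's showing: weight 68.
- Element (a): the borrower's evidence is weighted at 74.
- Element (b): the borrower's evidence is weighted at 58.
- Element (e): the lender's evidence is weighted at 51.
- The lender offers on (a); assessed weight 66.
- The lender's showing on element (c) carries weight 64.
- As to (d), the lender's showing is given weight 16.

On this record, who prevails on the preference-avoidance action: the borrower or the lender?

lender

Stage 1 — burden on borrower; standard: a heightened civil standard (weight exceeds 68).
    (a): 74 (lender's 66 disregarded) > 68 [met]
    (b): 58 ≤ 68 [not met]
    (c): 68 (lender's 64 disregarded) ≤ 68 [not met]
  Stage 1 not carried; the borrower fails its burden.
So the lender prevails.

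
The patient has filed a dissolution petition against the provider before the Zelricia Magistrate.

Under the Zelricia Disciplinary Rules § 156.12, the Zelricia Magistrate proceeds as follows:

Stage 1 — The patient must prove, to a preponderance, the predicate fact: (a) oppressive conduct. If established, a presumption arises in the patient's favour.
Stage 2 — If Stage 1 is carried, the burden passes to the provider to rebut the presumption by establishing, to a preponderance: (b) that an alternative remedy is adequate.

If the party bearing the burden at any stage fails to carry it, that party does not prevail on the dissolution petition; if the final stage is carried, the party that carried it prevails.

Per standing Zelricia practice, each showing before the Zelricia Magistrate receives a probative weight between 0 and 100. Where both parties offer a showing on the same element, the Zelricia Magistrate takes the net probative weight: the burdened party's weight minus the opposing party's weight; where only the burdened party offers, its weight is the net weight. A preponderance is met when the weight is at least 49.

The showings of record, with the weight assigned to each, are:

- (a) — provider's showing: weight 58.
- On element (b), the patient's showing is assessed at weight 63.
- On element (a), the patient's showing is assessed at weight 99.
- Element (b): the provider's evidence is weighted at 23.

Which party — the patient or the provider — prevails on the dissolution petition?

provider

Stage 1 — burden on patient; standard: a preponderance (weight is at least 49).
    (a): 99 − 58 = 41 < 49 [not met]
  Not every element is met, so the patient fails to carry Stage 1.
The provider prevails.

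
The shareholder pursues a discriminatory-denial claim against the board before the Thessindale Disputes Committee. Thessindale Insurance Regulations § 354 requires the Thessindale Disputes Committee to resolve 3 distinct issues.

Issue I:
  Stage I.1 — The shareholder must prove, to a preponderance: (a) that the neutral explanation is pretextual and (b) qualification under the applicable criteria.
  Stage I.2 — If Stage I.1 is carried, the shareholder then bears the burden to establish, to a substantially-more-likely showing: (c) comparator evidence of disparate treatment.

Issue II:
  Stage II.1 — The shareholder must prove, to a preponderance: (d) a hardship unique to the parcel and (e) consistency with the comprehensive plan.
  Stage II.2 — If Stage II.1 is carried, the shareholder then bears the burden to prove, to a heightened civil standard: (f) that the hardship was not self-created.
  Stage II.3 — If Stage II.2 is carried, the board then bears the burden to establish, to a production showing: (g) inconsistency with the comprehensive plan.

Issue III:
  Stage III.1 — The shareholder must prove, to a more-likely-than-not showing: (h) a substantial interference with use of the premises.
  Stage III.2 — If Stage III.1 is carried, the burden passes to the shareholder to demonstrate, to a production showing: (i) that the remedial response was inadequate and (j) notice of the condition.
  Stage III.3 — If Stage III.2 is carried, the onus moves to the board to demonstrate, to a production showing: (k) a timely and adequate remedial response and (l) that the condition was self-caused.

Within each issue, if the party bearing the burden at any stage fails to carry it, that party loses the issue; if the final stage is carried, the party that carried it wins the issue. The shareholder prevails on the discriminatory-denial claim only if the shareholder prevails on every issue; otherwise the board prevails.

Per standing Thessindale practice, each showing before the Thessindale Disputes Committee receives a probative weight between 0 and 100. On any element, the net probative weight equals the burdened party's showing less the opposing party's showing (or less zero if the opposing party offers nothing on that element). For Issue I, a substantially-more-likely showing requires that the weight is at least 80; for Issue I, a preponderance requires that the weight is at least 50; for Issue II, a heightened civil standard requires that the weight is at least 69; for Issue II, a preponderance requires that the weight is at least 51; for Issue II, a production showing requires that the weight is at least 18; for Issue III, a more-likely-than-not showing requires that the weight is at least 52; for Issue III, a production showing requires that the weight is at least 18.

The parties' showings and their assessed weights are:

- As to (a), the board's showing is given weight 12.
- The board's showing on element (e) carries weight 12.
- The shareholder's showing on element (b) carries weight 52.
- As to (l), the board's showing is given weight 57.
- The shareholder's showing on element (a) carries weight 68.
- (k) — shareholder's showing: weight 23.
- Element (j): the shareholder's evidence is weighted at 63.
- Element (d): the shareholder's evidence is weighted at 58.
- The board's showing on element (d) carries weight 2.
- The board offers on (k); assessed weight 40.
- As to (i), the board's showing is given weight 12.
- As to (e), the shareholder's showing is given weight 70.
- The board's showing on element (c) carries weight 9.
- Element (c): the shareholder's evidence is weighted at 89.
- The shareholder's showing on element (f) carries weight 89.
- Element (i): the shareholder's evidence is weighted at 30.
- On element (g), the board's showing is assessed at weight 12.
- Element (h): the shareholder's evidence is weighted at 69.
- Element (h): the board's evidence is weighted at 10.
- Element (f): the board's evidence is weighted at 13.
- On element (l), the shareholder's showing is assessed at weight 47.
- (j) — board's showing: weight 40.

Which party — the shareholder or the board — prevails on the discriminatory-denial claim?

— Issue I —
Stage I.1 — burden on shareholder; standard: a preponderance (weight is at least 50).
    (a): 68 − 12 = 56 ≥ 50 [met]
    (b): 52 ≥ 50 [met]
  Stage I.1 is satisfied; the shareholder continues to bear the burden.
Stage I.2 — burden on shareholder; standard: a substantially-more-likely showing (weight is at least 80).
    (c): 89 − 9 = 80 ≥ 80 [met]
  The shareholder carries the last stage.
With every stage satisfied, the shareholder prevails on this issue.
— Issue II —
Stage II.1 (shareholder, a preponderance, weight is at least 51): (d) net 58−2=56 ≥ 51 — meets; (e) net 70−12=58 ≥ 51 — meets.
  All elements met. The shareholder retains the burden for Stage II.2.
Stage II.2 (shareholder, a heightened civil standard, weight is at least 69): (f) net 89−13=76 ≥ 69 — meets.
  All elements met. The burden passes to the board.
Stage II.3 (board, a production showing, weight is at least 18): (g) 12 < 18 — fails.
  The board does not carry Stage II.3.
So the shareholder prevails on this issue.
— Issue III —
At Stage III.1 the shareholder must meet a more-likely-than-not showing (weight is at least 52): on (h) the weight is 69 less the opposing 10 gives net 59, which does reach 52, so (h) meets the standard.
  All elements met. The shareholder retains the burden for Stage III.2.
At Stage III.2 the shareholder must meet a production showing (weight is at least 18): on (i) the weight is 30 less the opposing 12 gives net 18, ≥ 18, so (i) meets the standard; on (j) the weight is 63 less the opposing 40 gives net 23, which does reach 18, so (j) meets the standard.
  Stage III.2 is satisfied; the onus moves to the board.
At Stage III.3 the board must meet a production showing (weight is at least 18): on (k) the weight is 40 less the opposing 23 gives net 17, which does not reach 18, so (k) does not meet the standard; on (l) the weight is 57 less the opposing 47 gives net 10, which does not reach 18, so (l) does not meet the standard.
  Stage III.3 not carried; the board fails its burden.
The analysis ends at Stage III.3; the shareholder prevails on this issue.
Per-issue: Issue I → shareholder; Issue II → shareholder; Issue III → shareholder. The shareholder must prevail on every issue; overall, the shareholder prevails.

shareholder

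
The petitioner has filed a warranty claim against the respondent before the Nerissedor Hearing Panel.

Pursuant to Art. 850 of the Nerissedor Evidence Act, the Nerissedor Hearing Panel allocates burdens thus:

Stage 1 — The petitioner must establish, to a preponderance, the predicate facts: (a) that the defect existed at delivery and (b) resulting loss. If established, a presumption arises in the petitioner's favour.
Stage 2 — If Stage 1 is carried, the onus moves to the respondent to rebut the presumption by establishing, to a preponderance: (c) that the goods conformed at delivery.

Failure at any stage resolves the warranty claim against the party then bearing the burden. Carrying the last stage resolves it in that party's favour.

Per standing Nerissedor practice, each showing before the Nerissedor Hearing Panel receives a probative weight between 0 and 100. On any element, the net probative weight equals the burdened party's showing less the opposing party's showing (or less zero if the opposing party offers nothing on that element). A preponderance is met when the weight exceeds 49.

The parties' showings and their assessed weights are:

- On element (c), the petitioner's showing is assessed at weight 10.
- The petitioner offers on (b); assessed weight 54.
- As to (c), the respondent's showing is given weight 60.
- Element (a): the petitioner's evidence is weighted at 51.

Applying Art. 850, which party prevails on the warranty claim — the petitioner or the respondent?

respondent

At Stage 1 the petitioner must meet a preponderance (weight exceeds 49): on (a) the weight is 51, > 49, so (a) meets the standard; on (b) the weight is 54, > 49, so (b) meets the standard.
  Stage 1 carried; the burden shifts to the respondent.
At Stage 2 the respondent must meet a preponderance (weight exceeds 49): on (c) the weight is 60 less the opposing 10 gives net 50, which does exceed 49, so (c) meets the standard.
  The respondent carries the last stage.
With every stage satisfied, the respondent prevails.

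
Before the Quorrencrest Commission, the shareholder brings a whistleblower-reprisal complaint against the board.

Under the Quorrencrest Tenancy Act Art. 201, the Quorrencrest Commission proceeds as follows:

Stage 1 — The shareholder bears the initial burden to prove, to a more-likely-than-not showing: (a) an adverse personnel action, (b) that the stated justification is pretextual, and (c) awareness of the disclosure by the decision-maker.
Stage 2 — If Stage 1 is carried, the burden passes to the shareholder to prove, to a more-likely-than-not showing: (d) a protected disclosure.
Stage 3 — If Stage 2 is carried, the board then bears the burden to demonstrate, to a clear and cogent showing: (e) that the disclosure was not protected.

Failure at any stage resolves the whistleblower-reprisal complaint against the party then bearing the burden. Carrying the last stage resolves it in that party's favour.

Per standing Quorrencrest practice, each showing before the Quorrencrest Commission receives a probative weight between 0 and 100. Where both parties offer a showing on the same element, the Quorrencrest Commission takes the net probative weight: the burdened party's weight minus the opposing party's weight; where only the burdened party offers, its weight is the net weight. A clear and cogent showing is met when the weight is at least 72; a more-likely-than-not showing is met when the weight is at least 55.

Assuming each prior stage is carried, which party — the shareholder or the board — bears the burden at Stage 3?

board

Stage 3's rule assigns the burden to the board (to a clear and cogent showing).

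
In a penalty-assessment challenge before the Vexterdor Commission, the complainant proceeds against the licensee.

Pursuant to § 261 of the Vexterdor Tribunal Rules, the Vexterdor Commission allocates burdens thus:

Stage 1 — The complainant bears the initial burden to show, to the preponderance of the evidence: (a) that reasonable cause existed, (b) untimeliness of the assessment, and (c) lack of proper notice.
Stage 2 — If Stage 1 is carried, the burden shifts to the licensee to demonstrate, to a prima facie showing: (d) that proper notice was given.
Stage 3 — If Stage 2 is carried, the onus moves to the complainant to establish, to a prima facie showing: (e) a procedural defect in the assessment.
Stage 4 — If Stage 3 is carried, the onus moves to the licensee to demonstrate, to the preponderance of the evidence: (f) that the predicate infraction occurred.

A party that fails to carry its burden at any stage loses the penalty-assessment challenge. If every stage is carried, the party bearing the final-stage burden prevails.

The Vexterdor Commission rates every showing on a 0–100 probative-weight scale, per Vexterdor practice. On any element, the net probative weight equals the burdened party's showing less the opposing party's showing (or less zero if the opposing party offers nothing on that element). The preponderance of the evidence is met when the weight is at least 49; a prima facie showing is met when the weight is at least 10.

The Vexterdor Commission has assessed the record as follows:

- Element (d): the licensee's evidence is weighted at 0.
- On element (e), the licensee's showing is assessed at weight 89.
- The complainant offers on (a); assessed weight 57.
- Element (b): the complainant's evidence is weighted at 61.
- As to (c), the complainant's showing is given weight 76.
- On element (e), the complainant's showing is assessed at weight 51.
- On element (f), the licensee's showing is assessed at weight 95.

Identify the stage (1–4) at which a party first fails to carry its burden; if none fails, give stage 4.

Stage 1 (complainant, the preponderance of the evidence, weight is at least 49): (a) 57 ≥ 49 — meets; (b) 61 ≥ 49 — meets; (c) 76 ≥ 49 — meets.
  The complainant carries Stage 1; the licensee now bears the burden.
Stage 2 (licensee, a prima facie showing, weight is at least 10): (d) 0 < 10 — fails.
  Stage 2 not carried; the licensee fails its burden.
So the complainant prevails.

stage 2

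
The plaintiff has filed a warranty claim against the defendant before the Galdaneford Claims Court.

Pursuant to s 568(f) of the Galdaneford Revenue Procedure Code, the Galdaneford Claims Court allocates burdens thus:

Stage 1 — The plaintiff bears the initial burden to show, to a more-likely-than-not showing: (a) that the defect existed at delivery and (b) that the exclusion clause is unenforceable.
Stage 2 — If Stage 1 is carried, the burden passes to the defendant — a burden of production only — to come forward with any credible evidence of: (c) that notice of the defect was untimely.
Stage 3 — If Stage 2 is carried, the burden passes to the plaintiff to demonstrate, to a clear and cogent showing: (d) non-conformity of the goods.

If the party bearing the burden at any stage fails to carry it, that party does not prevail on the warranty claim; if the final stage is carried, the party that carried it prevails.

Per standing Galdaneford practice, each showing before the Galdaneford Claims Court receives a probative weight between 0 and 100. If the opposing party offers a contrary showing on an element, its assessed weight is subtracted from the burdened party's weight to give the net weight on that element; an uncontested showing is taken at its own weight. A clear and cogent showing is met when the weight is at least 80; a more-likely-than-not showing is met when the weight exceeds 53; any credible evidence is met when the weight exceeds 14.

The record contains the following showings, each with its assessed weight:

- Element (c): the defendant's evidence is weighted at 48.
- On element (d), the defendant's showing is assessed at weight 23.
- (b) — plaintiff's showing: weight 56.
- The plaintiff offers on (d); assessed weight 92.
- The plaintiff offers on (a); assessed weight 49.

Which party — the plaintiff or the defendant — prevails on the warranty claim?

Stage 1 — burden on plaintiff; standard: a more-likely-than-not showing (weight exceeds 53).
    (a): 49 ≤ 53 [not met]
    (b): 56 > 53 [met]
  Not every element is met, so the plaintiff fails to carry Stage 1.
The analysis ends at Stage 1; the defendant prevails.

defendant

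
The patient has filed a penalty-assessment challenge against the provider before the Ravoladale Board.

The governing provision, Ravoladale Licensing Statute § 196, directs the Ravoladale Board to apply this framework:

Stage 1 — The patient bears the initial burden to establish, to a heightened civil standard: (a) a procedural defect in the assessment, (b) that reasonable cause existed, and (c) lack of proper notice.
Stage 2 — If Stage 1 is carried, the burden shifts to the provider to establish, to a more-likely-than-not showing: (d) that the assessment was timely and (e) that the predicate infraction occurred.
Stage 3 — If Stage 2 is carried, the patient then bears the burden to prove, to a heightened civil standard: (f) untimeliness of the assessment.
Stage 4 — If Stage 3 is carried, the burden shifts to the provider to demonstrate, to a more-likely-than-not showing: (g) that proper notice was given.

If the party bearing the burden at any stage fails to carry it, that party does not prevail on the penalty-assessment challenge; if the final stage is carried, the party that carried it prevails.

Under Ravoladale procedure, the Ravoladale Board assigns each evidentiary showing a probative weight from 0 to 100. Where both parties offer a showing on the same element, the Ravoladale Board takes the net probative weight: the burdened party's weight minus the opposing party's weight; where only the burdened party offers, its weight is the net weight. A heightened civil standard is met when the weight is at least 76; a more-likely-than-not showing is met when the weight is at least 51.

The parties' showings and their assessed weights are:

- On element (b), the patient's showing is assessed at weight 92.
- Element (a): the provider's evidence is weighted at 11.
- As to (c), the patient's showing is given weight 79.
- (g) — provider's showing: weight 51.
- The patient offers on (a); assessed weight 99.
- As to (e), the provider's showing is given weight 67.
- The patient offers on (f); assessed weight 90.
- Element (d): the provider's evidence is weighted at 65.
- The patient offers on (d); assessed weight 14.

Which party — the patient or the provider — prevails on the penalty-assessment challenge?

provider

Stage 1 — burden on patient; standard: a heightened civil standard (weight is at least 76).
    (a): 99 − 11 = 88 ≥ 76 [met]
    (b): 92 ≥ 76 [met]
    (c): 79 ≥ 76 [met]
  Stage 1 carried; the burden shifts to the provider.
Stage 2 — burden on provider; standard: a more-likely-than-not showing (weight is at least 51).
    (d): 65 − 14 = 51 ≥ 51 [met]
    (e): 67 ≥ 51 [met]
  Stage 2 carried; the burden shifts to the patient.
Stage 3 — burden on patient; standard: a heightened civil standard (weight is at least 76).
    (f): 90 ≥ 76 [met]
  All elements met. The burden passes to the provider.
Stage 4 — burden on provider; standard: a more-likely-than-not showing (weight is at least 51).
    (g): 51 ≥ 51 [met]
  Stage 4 carried; the final stage is satisfied.
All stages carried — the provider prevails.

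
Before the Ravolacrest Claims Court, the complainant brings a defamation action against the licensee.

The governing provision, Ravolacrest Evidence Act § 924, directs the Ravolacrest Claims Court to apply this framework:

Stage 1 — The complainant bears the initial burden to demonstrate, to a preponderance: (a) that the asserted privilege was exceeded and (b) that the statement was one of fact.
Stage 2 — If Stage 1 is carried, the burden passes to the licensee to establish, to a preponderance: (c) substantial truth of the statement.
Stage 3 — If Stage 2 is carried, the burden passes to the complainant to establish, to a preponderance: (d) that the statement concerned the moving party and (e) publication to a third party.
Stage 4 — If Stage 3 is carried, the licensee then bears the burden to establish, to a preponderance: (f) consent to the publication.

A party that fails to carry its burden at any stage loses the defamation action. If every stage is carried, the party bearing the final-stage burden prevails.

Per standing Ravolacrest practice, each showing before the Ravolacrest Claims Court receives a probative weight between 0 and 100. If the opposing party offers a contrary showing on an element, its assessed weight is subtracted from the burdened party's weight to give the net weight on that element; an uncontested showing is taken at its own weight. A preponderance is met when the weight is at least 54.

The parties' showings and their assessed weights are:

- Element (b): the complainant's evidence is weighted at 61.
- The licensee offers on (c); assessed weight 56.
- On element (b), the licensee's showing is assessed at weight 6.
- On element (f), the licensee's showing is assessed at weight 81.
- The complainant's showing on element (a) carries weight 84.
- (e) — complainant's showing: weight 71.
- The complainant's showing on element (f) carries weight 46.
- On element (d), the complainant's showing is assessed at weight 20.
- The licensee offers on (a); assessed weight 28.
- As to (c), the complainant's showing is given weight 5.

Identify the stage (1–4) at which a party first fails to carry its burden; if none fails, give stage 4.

Stage 1 — burden on complainant; standard: a preponderance (weight is at least 54).
    (a): 84 − 28 = 56 ≥ 54 [met]
    (b): 61 − 6 = 55 ≥ 54 [met]
  Stage 1 is satisfied; the onus moves to the licensee.
Stage 2 — burden on licensee; standard: a preponderance (weight is at least 54).
    (c): 56 − 5 = 51 < 54 [not met]
  Not every element is met, so the licensee fails to carry Stage 2.
The complainant prevails.

stage 2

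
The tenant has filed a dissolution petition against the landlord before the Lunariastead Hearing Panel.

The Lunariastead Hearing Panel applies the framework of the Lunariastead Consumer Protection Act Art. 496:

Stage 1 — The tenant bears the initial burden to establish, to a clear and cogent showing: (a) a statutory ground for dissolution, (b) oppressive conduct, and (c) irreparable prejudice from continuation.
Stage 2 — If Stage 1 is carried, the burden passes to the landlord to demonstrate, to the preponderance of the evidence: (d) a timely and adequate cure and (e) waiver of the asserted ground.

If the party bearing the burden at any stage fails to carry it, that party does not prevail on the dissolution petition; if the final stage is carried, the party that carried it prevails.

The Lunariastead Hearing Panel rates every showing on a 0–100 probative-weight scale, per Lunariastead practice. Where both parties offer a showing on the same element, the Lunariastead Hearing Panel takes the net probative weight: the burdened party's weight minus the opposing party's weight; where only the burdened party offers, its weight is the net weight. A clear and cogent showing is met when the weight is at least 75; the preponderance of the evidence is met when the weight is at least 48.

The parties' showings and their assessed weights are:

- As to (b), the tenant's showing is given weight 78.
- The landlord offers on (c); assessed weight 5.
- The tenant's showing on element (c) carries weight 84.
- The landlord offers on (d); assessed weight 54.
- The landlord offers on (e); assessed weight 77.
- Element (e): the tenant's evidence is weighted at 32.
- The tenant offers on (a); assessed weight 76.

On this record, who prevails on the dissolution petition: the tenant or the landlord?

tenant

Stage 1 (tenant, a clear and cogent showing, weight is at least 75): (a) 76 ≥ 75 — meets; (b) 78 ≥ 75 — meets; (c) net 84−5=79 ≥ 75 — meets.
  The tenant carries Stage 1; the landlord now bears the burden.
Stage 2 (landlord, the preponderance of the evidence, weight is at least 48): (d) 54 ≥ 48 — meets; (e) net 77−32=45 < 48 — fails.
  Not every element is met, so the landlord fails to carry Stage 2.
The tenant prevails.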